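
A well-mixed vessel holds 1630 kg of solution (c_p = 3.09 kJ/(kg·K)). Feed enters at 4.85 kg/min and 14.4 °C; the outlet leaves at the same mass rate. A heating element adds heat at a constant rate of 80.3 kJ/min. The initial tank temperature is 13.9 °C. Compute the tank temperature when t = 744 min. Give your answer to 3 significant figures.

19.1 °C

Heat balance on the well-mixed liquid: M c_p dT/dt = ṁ c_p (T_in − T) + 80.3.
Rearrange: dT/dt = (T_ss − T)/τ with τ = M/ṁ = 336.08 min and T_ss = T_in + Q̇/(ṁ c_p) = 19.758 °C.
Integrating: T(t) = T_ss + (T₀ − T_ss) e^(−t/τ).
T(744) = 19.758 + (-5.8582)·e^(−744/336.08) = 19.758 + (-5.8582)·0.10929 = 19.118 °C.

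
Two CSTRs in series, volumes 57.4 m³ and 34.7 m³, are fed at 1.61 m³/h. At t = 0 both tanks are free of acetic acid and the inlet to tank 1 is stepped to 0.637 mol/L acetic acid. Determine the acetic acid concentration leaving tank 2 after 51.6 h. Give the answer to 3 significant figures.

Species balance on tank i: dCᵢ/dt = (Cᵢ₋₁ − Cᵢ)/τᵢ with τᵢ = Vᵢ/Q.
τ₁ = 57.4/1.61 = 35.652 h; τ₂ = 34.7/1.61 = 21.553 h.
Tank 1: C₁ = C_in(1 − e^(−t/τ₁)). Tank 2 (τ₁ ≠ τ₂): C₂ = C_in[1 − (τ₁ e^(−t/τ₁) − τ₂ e^(−t/τ₂))/(τ₁ − τ₂)].
At t = 51.6: e^(−t/τ₁) = 0.23520, e^(−t/τ₂) = 0.091253.
C₂ = 0.637·[1 − (35.652·0.23520 − 21.553·0.091253)/(14.099)] = 0.637·0.54476 = 0.34701 mol/L.

0.347 mol/L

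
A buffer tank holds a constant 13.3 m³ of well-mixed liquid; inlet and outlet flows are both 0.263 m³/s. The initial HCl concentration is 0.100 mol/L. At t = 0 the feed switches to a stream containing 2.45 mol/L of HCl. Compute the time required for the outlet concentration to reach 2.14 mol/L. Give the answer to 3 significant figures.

Species balance: V dC/dt = Q(C_in − C) ⇒ τ = V/Q = 50.570 s.
C(t) = C_in + (C₀ − C_in) e^(−t/τ). Set C = 2.14 and solve for t:
e^(−t/τ) = (C − C_in)/(C₀ − C_in) = (2.14 − 2.45)/(0.100 − 2.45) = 0.13191
t = −τ ln(…) = 50.570 × 2.0256 = 102.44 s.

102 s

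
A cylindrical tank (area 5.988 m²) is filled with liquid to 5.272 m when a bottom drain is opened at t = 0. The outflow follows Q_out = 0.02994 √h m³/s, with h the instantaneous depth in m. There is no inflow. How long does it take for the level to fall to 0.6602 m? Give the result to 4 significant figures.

A dh/dt = −Q_out = −0.02994 √h.
∫ h^(−1/2) dh = −(0.02994/A) ∫ dt, giving 2√h = 2√h₀ − (0.02994/A) t.
t = 2A(√h₀ − √h)/0.02994 = 2·5.988·(√5.272 − √0.6602)/0.02994
  = 11.9760 × (2.29608 − 0.812527) / 0.02994 = 593.423 s.

593.4 s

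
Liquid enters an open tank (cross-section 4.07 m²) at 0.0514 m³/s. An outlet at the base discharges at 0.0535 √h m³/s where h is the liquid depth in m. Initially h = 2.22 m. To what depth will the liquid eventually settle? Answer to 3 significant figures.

Level balance: A dh/dt = 0.0514 − 0.0535 √h. Setting dh/dt = 0:
Q_in = 0.0535 √h_ss ⇒ √h_ss = 0.0514/0.0535 = 0.96075.
h_ss = 0.96075² = 0.92304 m. (Since h₀ = 2.22 m > h_ss, the level will fall toward this value.)

0.923 m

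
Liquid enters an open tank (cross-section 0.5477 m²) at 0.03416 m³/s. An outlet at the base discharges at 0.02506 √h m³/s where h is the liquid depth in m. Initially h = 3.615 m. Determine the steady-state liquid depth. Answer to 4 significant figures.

Level balance: A dh/dt = 0.03416 − 0.02506 √h. Setting dh/dt = 0:
Q_in = 0.02506 √h_ss ⇒ √h_ss = 0.03416/0.02506 = 1.36313.
h_ss = 1.36313² = 1.85812 m. (Since h₀ = 3.615 m > h_ss, the level will fall toward this value.)

1.858 m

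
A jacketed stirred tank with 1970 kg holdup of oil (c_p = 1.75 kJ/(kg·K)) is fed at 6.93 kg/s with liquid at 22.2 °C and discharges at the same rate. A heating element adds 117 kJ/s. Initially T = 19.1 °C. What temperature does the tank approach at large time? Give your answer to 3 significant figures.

31.8 °C

Unsteady energy balance on the tank contents: M c_p dT/dt = ṁ c_p (T_in − T) + 117.
At steady state dT/dt = 0 ⇒ T_ss = T_in + Q̇/(ṁ c_p) = 22.2 + 117/(6.93·1.75) = 31.847 °C.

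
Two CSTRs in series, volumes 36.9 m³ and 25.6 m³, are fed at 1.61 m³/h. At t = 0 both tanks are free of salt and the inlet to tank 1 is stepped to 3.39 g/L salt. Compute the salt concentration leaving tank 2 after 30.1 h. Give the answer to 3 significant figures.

1.57 g/L

Species balance on tank i: dCᵢ/dt = (Cᵢ₋₁ − Cᵢ)/τᵢ with τᵢ = Vᵢ/Q.
τ₁ = 36.9/1.61 = 22.919 h; τ₂ = 25.6/1.61 = 15.901 h.
Tank 1: C₁ = C_in(1 − e^(−t/τ₁)). Tank 2 (τ₁ ≠ τ₂): C₂ = C_in[1 − (τ₁ e^(−t/τ₁) − τ₂ e^(−t/τ₂))/(τ₁ − τ₂)].
At t = 30.1: e^(−t/τ₁) = 0.26893, e^(−t/τ₂) = 0.15062.
C₂ = 3.39·[1 − (22.919·0.26893 − 15.901·0.15062)/(7.0186)] = 3.39·0.46304 = 1.5697 g/L.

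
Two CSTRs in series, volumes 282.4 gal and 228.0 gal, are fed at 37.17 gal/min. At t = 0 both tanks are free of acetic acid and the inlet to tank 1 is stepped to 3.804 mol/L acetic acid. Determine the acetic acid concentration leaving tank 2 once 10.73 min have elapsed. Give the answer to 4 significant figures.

Species balance on tank i: dCᵢ/dt = (Cᵢ₋₁ − Cᵢ)/τᵢ with τᵢ = Vᵢ/Q.
τ₁ = 282.4/37.17 = 7.59752 min; τ₂ = 228.0/37.17 = 6.13398 min.
Solving the cascade with C₁(0)=C₂(0)=0 gives C₂(t) = C_in[1 − (τ₁ e^(−t/τ₁) − τ₂ e^(−t/τ₂))/(τ₁ − τ₂)].
At t = 10.73: e^(−t/τ₁) = 0.243582, e^(−t/τ₂) = 0.173900.
C₂ = 3.804·[1 − (7.59752·0.243582 − 6.13398·0.173900)/(1.46355)] = 3.804·0.464371 = 1.76647 mol/L.

1.766 mol/L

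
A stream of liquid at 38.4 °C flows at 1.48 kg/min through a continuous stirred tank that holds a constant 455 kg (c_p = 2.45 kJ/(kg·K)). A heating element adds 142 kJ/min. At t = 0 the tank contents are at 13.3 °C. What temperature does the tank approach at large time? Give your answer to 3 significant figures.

77.6 °C

First-law balance (no shaft work): M c_p dT/dt = ṁ c_p (T_in − T) + 142.
At steady state dT/dt = 0 ⇒ T_ss = T_in + Q̇/(ṁ c_p) = 38.4 + 142/(1.48·2.45) = 77.562 °C.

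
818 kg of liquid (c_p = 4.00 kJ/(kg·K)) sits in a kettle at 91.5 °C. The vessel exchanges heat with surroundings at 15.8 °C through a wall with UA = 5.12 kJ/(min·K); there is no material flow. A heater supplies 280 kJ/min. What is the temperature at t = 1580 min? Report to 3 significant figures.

72.3 °C

M c_p dT/dt = −UA(T − T_amb) + Q̇.
dT/dt = (T_ss − T)/τ with T_ss = T_amb + Q̇/UA = 15.8 + 280/5.12 = 70.487 °C, τ = M c_p/UA = 818·4.00/5.12 = 639.06 min.
This is linear first-order; T(t) = T_ss + (T₀ − T_ss) e^(−t/τ).
T(1580) = 70.487 + (21.013)·0.084384 = 72.261 °C.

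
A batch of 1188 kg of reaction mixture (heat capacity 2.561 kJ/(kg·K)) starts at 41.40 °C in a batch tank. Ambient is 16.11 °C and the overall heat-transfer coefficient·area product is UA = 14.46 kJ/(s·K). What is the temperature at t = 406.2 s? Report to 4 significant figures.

M c_p dT/dt = −UA(T − T_amb).
dT/dt = (T_ss − T)/τ with T_ss = T_amb = 16.1100 °C, τ = M c_p/UA = 1188·2.561/14.46 = 210.406 s.
Solution: T(t) = T_ss + (T₀ − T_ss) e^(−t/τ).
T(406.2) = 16.1100 + (25.2900)·0.145068 = 19.7788 °C.

19.78 °C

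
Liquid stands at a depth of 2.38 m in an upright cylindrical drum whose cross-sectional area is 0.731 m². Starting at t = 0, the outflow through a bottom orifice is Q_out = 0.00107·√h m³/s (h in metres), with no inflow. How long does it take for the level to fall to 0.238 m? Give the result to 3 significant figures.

With no inflow, A dh/dt = −0.00107 √h.
∫ h^(−1/2) dh = −(0.00107/A) ∫ dt, giving 2√h = 2√h₀ − (0.00107/A) t.
t = 2A(√h₀ − √h)/0.00107 = 2·0.731·(√2.38 − √0.238)/0.00107
  = 1.4620 × (1.5427 − 0.48785) / 0.00107 = 1441.3 s.

1440 s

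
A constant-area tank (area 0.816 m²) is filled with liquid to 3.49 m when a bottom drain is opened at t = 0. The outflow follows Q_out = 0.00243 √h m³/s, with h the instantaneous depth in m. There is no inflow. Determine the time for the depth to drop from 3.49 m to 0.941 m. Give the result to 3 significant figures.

Volume balance on the tank: A dh/dt = −0.00243 √h.
∫ h^(−1/2) dh = −(0.00243/A) ∫ dt, giving 2√h = 2√h₀ − (0.00243/A) t.
t = 2A(√h₀ − √h)/0.00243 = 2·0.816·(√3.49 − √0.941)/0.00243
  = 1.6320 × (1.8682 − 0.97005) / 0.00243 = 603.17 s.

603 s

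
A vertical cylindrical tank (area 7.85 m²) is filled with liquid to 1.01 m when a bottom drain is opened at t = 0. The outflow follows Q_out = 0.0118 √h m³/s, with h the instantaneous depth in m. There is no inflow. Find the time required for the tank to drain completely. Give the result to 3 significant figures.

1340 s

A dh/dt = −Q_out = −0.0118 √h.
This is separable: 2 d(√h)/dt = −0.0118/A, so √h = √h₀ − (0.0118/(2A)) t.
Set h = 0: 2√h₀ = (0.0118/A) t_empty ⇒ t_empty = 2A√h₀/0.0118.
t_empty = 2·7.85·√1.01/0.0118 = 15.700·1.0050/0.0118 = 1337.1 s.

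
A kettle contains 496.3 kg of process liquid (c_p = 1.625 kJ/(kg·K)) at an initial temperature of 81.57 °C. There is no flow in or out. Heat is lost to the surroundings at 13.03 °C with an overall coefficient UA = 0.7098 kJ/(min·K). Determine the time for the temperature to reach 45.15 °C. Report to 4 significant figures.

861.2 min

M c_p dT/dt = −UA(T − T_amb).
τ = M c_p/UA = 1136.22 min; T_ss = T_amb = 13.0300 °C.
T(t) = T_ss + (T₀ − T_ss)e^(−t/τ); set T = 45.15:
t = −τ ln[(T − T_ss)/(T₀ − T_ss)] = −1136.22 · ln(0.468631) = 861.183 min.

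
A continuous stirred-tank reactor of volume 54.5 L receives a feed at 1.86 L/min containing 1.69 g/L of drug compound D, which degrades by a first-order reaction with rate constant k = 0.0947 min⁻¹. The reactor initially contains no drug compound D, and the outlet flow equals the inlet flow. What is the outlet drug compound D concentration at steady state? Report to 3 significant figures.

V dC/dt = Q(C_in − C) − k V C.
Steady state (dC/dt = 0): C_ss = Q C_in/(Q + kV) = C_in/(1 + kV/Q).
C_ss = 1.86·1.69/(1.86 + 0.0947·54.5) = 3.1434/7.0212 = 0.44770 g/L.

0.448 g/L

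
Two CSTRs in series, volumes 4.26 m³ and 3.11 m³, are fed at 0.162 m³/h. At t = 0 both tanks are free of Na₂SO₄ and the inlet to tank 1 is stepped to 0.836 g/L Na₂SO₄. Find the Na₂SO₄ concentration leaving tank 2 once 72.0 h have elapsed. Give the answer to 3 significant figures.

0.689 g/L

Species balance on tank i: dCᵢ/dt = (Cᵢ₋₁ − Cᵢ)/τᵢ with τᵢ = Vᵢ/Q.
τ₁ = 4.26/0.162 = 26.296 h; τ₂ = 3.11/0.162 = 19.198 h.
Solving the cascade with C₁(0)=C₂(0)=0 gives C₂(t) = C_in[1 − (τ₁ e^(−t/τ₁) − τ₂ e^(−t/τ₂))/(τ₁ − τ₂)].
At t = 72.0: e^(−t/τ₁) = 0.064698, e^(−t/τ₂) = 0.023506.
C₂ = 0.836·[1 − (26.296·0.064698 − 19.198·0.023506)/(7.0988)] = 0.836·0.82391 = 0.68879 g/L.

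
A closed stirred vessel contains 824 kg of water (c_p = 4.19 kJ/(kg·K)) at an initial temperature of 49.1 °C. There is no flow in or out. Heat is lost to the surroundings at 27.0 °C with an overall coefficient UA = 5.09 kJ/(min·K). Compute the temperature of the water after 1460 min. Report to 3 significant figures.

29.6 °C

Lumped-capacitance energy balance: M c_p dT/dt = UA(T_amb − T).
dT/dt = (T_ss − T)/τ with T_ss = T_amb = 27.000 °C, τ = M c_p/UA = 824·4.19/5.09 = 678.30 min.
Integrating: T(t) = T_ss + (T₀ − T_ss) e^(−t/τ).
T(1460) = 27.000 + (22.100)·0.11620 = 29.568 °C.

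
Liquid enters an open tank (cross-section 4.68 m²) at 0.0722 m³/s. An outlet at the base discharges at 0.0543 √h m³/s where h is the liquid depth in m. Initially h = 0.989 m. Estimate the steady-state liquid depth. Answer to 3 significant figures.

A dh/dt = Q_in − 0.0543 √h. Steady state requires inflow = outflow:
Q_in = 0.0543 √h_ss ⇒ √h_ss = 0.0722/0.0543 = 1.3297.
h_ss = 1.3297² = 1.7680 m. (Since h₀ = 0.989 m < h_ss, the level will rise toward this value.)

1.77 m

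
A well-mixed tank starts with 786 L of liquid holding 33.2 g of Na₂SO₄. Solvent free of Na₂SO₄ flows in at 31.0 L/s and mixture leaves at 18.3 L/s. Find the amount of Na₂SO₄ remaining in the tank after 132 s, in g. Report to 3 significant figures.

Total volume: dV/dt = Q_in − Q_out = 12.700 L/s, so V(t) = 786 + 12.700 t and V(132) = 2462.4 L.
Solute balance: dm/dt = 0 − Q_out C = −Q_out m/V(t).
Separate: dm/m = −Q_out dt/V(t) ⇒ ln(m/m₀) = −(Q_out/(Q_in−Q_out)) ln(V/V₀).
m = m₀ (V₀/V)^(Q_out/(Q_in−Q_out)) = 33.2 × (786/2462.4)^(1.4409) = 6.4050 g.

6.41 g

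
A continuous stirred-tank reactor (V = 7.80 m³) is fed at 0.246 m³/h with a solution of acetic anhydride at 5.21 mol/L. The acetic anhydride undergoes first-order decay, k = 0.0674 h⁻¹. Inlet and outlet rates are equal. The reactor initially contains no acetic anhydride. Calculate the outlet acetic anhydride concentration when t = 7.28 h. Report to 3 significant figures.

Species balance: V dC/dt = Q C_in − Q C − k V C.
dC/dt = (Q/V) C_in − (Q/V + k) C; effective rate a = Q/V + k = 0.031538 + 0.0674 = 0.098938 h⁻¹.
C_ss = Q C_in/(Q + kV) = 1.6608 mol/L; C(t) = C_ss + (C₀ − C_ss) e^(−a t).
C(7.28) = 1.6608 + (-1.6608)·e^(−0.098938·7.28) = 1.6608 + (-1.6608)·0.48662 = 0.85261 mol/L.

0.853 mol/L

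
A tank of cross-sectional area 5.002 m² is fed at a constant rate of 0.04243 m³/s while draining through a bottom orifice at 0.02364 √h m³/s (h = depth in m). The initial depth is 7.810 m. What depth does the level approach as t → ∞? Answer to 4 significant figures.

Level balance: A dh/dt = 0.04243 − 0.02364 √h. Setting dh/dt = 0:
Q_in = 0.02364 √h_ss ⇒ √h_ss = 0.04243/0.02364 = 1.79484.
h_ss = 1.79484² = 3.22145 m. (Since h₀ = 7.810 m > h_ss, the level will fall toward this value.)

3.221 m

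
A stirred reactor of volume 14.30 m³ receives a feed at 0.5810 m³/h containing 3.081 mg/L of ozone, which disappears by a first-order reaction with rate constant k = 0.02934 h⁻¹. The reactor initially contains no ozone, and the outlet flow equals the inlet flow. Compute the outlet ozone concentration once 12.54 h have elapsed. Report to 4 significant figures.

Accumulation = in − out − consumed: V dC/dt = Q C_in − Q C − k V C.
dC/dt = (Q/V) C_in − (Q/V + k) C; effective rate a = Q/V + k = 0.0406294 + 0.02934 = 0.0699694 h⁻¹.
C_ss = Q C_in/(Q + kV) = 1.78906 mg/L; C(t) = C_ss + (C₀ − C_ss) e^(−a t).
C(12.54) = 1.78906 + (-1.78906)·e^(−0.0699694·12.54) = 1.78906 + (-1.78906)·0.415856 = 1.04507 mg/L.

1.045 mg/L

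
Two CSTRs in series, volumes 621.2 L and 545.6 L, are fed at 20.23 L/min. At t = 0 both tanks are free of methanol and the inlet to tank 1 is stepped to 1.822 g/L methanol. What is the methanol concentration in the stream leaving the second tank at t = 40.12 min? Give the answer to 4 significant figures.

0.7391 g/L

Species balance on tank i: dCᵢ/dt = (Cᵢ₋₁ − Cᵢ)/τᵢ with τᵢ = Vᵢ/Q.
τ₁ = 621.2/20.23 = 30.7069 min; τ₂ = 545.6/20.23 = 26.9698 min.
Solving the cascade with C₁(0)=C₂(0)=0 gives C₂(t) = C_in[1 − (τ₁ e^(−t/τ₁) − τ₂ e^(−t/τ₂))/(τ₁ − τ₂)].
At t = 40.12: e^(−t/τ₁) = 0.270753, e^(−t/τ₂) = 0.225917.
C₂ = 1.822·[1 − (30.7069·0.270753 − 26.9698·0.225917)/(3.73702)] = 1.822·0.405669 = 0.739128 g/L.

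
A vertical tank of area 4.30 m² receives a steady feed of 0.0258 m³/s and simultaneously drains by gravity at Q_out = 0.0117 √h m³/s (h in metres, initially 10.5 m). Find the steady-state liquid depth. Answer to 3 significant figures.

Level balance: A dh/dt = 0.0258 − 0.0117 √h. Setting dh/dt = 0:
Q_in = 0.0117 √h_ss ⇒ √h_ss = 0.0258/0.0117 = 2.2051.
h_ss = 2.2051² = 4.8626 m. (Since h₀ = 10.5 m > h_ss, the level will fall toward this value.)

4.86 m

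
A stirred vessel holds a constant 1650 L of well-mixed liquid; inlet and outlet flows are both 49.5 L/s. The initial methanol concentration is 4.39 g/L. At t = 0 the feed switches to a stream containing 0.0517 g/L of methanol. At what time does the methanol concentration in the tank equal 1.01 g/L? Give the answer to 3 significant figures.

50.3 s

Transient balance on the dissolved component: V dC/dt = Q(C_in − C), so τ = V/Q = 33.333 s.
C(t) = C_in + (C₀ − C_in) e^(−t/τ). Set C = 1.01 and solve for t:
e^(−t/τ) = (C − C_in)/(C₀ − C_in) = (1.01 − 0.0517)/(4.39 − 0.0517) = 0.22089
t = −τ ln(…) = 33.333 × 1.5101 = 50.336 s.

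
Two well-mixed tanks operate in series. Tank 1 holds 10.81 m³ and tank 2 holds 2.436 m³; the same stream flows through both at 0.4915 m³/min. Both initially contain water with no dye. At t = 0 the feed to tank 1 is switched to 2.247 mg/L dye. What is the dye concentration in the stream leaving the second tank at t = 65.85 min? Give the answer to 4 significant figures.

Each tank obeys Vᵢ dCᵢ/dt = Q(Cᵢ₋₁ − Cᵢ), so τᵢ = Vᵢ/Q.
τ₁ = 10.81/0.4915 = 21.9939 min; τ₂ = 2.436/0.4915 = 4.95626 min.
Solving the cascade with C₁(0)=C₂(0)=0 gives C₂(t) = C_in[1 − (τ₁ e^(−t/τ₁) − τ₂ e^(−t/τ₂))/(τ₁ − τ₂)].
At t = 65.85: e^(−t/τ₁) = 0.0500861, e^(−t/τ₂) = 1.69770e-06.
C₂ = 2.247·[1 − (21.9939·0.0500861 − 4.95626·1.69770e-06)/(17.0376)] = 2.247·0.935344 = 2.10172 mg/L.

2.102 mg/L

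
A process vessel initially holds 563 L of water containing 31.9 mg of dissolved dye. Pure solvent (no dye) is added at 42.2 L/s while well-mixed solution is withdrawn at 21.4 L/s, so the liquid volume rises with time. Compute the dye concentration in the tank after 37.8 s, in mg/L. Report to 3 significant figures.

0.00962 mg/L

Let m(t) be the amount of dye. Volume: V(t) = V₀ + (Q_in − Q_out) t = 563 + 20.800 t; V(37.8) = 1349.2 L.
Solute balance: dm/dt = 0 − Q_out C = −Q_out m/V(t).
dm/m = −Q_out dt/(V₀ + 20.800 t); integrating gives ln(m/m₀) = −(Q_out/(Q_in−Q_out)) ln(V/V₀).
m = m₀ (V₀/V)^(Q_out/(Q_in−Q_out)) = 31.9 × (563/1349.2)^(1.0288) = 12.980 mg.
C = m/V = 12.980/1349.2 = 0.0096199 mg/L.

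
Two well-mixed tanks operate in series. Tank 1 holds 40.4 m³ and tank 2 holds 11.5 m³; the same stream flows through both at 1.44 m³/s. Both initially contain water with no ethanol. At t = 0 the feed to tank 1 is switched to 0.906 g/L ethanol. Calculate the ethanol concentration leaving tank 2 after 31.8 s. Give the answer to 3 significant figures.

Each tank obeys Vᵢ dCᵢ/dt = Q(Cᵢ₋₁ − Cᵢ), so τᵢ = Vᵢ/Q.
τ₁ = 40.4/1.44 = 28.056 s; τ₂ = 11.5/1.44 = 7.9861 s.
Tank 1: C₁ = C_in(1 − e^(−t/τ₁)). Tank 2 (τ₁ ≠ τ₂): C₂ = C_in[1 − (τ₁ e^(−t/τ₁) − τ₂ e^(−t/τ₂))/(τ₁ − τ₂)].
At t = 31.8: e^(−t/τ₁) = 0.32192, e^(−t/τ₂) = 0.018650.
C₂ = 0.906·[1 − (28.056·0.32192 − 7.9861·0.018650)/(20.069)] = 0.906·0.55741 = 0.50501 g/L.

0.505 g/L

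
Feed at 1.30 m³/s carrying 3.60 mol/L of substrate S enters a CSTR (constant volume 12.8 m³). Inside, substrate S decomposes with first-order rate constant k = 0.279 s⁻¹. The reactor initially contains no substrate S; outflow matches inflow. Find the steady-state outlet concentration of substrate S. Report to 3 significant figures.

0.961 mol/L

Species balance: V dC/dt = Q C_in − Q C − k V C.
Steady state (dC/dt = 0): C_ss = Q C_in/(Q + kV) = C_in/(1 + kV/Q).
C_ss = 1.30·3.60/(1.30 + 0.279·12.8) = 4.6800/4.8712 = 0.96075 mol/L.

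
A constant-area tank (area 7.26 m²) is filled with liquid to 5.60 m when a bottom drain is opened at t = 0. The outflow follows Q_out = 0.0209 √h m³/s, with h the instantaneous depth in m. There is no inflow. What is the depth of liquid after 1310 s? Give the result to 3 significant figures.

With no inflow, A dh/dt = −0.0209 √h.
∫ h^(−1/2) dh = −(0.0209/A) ∫ dt, giving 2√h = 2√h₀ − (0.0209/A) t.
√h = √5.60 − 0.0209·1310/(2·7.26) = 2.3664 − 1.8856 = 0.48083.
h = 0.48083² = 0.23119 m.

0.231 m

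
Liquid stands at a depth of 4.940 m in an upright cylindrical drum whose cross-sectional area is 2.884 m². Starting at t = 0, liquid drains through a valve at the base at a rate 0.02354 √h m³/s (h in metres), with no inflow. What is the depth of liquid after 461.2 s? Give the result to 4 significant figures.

0.1159 m

With no inflow, A dh/dt = −0.02354 √h.
∫ h^(−1/2) dh = −(0.02354/A) ∫ dt, giving 2√h = 2√h₀ − (0.02354/A) t.
√h = √4.940 − 0.02354·461.2/(2·2.884) = 2.22261 − 1.88222 = 0.340391.
h = 0.340391² = 0.115866 m.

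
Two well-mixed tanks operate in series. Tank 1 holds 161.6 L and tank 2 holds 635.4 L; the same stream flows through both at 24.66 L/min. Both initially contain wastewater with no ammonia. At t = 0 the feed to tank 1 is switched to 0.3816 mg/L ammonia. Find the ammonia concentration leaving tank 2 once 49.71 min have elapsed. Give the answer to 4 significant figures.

Each tank obeys Vᵢ dCᵢ/dt = Q(Cᵢ₋₁ − Cᵢ), so τᵢ = Vᵢ/Q.
τ₁ = 161.6/24.66 = 6.55312 min; τ₂ = 635.4/24.66 = 25.7664 min.
Solving the cascade with C₁(0)=C₂(0)=0 gives C₂(t) = C_in[1 − (τ₁ e^(−t/τ₁) − τ₂ e^(−t/τ₂))/(τ₁ − τ₂)].
At t = 49.71: e^(−t/τ₁) = 0.000507661, e^(−t/τ₂) = 0.145256.
C₂ = 0.3816·[1 − (6.55312·0.000507661 − 25.7664·0.145256)/(-19.2133)] = 0.3816·0.805374 = 0.307331 mg/L.

0.3073 mg/L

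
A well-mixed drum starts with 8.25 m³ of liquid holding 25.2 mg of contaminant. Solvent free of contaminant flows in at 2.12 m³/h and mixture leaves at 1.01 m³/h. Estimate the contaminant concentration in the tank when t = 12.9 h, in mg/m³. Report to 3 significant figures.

Total volume: dV/dt = Q_in − Q_out = 1.1100 m³/h, so V(t) = 8.25 + 1.1100 t and V(12.9) = 22.569 m³.
Solute balance: dm/dt = 0 − Q_out C = −Q_out m/V(t).
dm/m = −Q_out dt/(V₀ + 1.1100 t); integrating gives ln(m/m₀) = −(Q_out/(Q_in−Q_out)) ln(V/V₀).
m = m₀ (V₀/V)^(Q_out/(Q_in−Q_out)) = 25.2 × (8.25/22.569)^(0.90991) = 10.086 mg.
C = m/V = 10.086/22.569 = 0.44689 mg/m³.

0.447 mg/m³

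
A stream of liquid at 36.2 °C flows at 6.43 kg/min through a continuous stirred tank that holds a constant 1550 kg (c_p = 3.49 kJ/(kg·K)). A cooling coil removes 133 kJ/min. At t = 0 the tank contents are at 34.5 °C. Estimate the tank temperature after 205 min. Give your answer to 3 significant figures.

Energy balance: M c_p dT/dt = ṁ c_p (T_in − T) − 133.
τ = M/ṁ = 241.06 min; T_ss = T_in − Q̇/(ṁ c_p) = 36.2 − 133/(6.43·3.49) = 30.273 °C.
This is linear first-order; T(t) = T_ss + (T₀ − T_ss) e^(−t/τ).
T(205) = 30.273 + (4.2267)·e^(−205/241.06) = 30.273 + (4.2267)·0.42724 = 32.079 °C.

32.1 °C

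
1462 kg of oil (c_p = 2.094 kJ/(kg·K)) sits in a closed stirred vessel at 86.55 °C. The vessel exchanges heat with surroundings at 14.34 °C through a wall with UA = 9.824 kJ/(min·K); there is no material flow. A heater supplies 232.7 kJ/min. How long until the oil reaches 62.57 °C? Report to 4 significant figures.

Lumped-capacitance energy balance: M c_p dT/dt = UA(T_amb − T) + Q̇.
τ = M c_p/UA = 311.627 min; T_ss = T_amb + Q̇/UA = 14.34 + 232.7/9.824 = 38.0269 °C.
T(t) = T_ss + (T₀ − T_ss)e^(−t/τ); set T = 62.57:
t = −τ ln[(T − T_ss)/(T₀ − T_ss)] = −311.627 · ln(0.505803) = 212.408 min.

212.4 min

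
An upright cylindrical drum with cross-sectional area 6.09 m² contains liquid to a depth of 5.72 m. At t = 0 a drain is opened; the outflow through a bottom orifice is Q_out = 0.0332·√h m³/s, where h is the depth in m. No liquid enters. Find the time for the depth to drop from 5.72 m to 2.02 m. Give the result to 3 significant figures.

A dh/dt = −Q_out = −0.0332 √h.
This is separable: 2 d(√h)/dt = −0.0332/A, so √h = √h₀ − (0.0332/(2A)) t.
t = 2A(√h₀ − √h)/0.0332 = 2·6.09·(√5.72 − √2.02)/0.0332
  = 12.180 × (2.3917 − 1.4213) / 0.0332 = 356.00 s.

356 s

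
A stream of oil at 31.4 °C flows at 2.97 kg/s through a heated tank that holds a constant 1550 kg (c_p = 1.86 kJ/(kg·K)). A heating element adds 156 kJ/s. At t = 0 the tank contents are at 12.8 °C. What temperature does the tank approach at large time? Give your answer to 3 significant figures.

Unsteady energy balance on the tank contents: M c_p dT/dt = ṁ c_p (T_in − T) + 156.
At steady state dT/dt = 0 ⇒ T_ss = T_in + Q̇/(ṁ c_p) = 31.4 + 156/(2.97·1.86) = 59.639 °C.

59.6 °C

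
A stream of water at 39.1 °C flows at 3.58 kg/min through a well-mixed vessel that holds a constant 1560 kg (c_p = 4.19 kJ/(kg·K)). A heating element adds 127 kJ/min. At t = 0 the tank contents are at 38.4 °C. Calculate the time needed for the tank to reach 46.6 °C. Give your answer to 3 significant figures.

M c_p dT/dt = ṁ c_p (T_in − T) + Q̇.
τ = M/ṁ = 435.75 min; T_ss = T_in + Q̇/(ṁ c_p) = 47.567 °C.
T(t) = T_ss + (T₀ − T_ss) e^(−t/τ). Set T = 46.6:
e^(−t/τ) = (46.6 − 47.567)/(38.4 − 47.567) = 0.10544
t = −435.75 · ln(0.10544) = 980.26 min.

980 min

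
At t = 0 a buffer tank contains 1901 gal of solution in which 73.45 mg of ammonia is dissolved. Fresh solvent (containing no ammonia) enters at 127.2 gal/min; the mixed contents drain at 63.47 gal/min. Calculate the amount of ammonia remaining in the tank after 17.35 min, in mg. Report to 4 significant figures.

Total volume: dV/dt = Q_in − Q_out = 63.7300 gal/min, so V(t) = 1901 + 63.7300 t and V(17.35) = 3006.72 gal.
Species balance (pure solvent in): dm/dt = −Q_out · m/V(t).
dm/m = −Q_out dt/(V₀ + 63.7300 t); integrating gives ln(m/m₀) = −(Q_out/(Q_in−Q_out)) ln(V/V₀).
m = m₀ (V₀/V)^(Q_out/(Q_in−Q_out)) = 73.45 × (1901/3006.72)^(0.995920) = 46.5258 mg.

46.53 mg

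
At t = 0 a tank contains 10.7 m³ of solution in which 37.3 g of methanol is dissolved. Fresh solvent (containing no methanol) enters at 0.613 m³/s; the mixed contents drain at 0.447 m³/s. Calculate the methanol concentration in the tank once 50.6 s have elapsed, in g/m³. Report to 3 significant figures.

Total volume: dV/dt = Q_in − Q_out = 0.16600 m³/s, so V(t) = 10.7 + 0.16600 t and V(50.6) = 19.100 m³.
No methanol enters, so dm/dt = −Q_out · (m/V).
Separate: dm/m = −Q_out dt/V(t) ⇒ ln(m/m₀) = −(Q_out/(Q_in−Q_out)) ln(V/V₀).
m = m₀ (V₀/V)^(Q_out/(Q_in−Q_out)) = 37.3 × (10.7/19.100)^(2.6928) = 7.8361 g.
C = m/V = 7.8361/19.100 = 0.41027 g/m³.

0.410 g/m³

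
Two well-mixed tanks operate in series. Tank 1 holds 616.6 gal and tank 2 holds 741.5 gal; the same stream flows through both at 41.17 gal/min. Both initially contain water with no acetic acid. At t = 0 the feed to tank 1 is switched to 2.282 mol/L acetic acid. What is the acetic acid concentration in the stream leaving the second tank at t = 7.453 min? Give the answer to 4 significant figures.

0.1744 mol/L

Time constants: τᵢ = Vᵢ/Q for each well-mixed tank.
τ₁ = 616.6/41.17 = 14.9769 min; τ₂ = 741.5/41.17 = 18.0107 min.
Solving the cascade with C₁(0)=C₂(0)=0 gives C₂(t) = C_in[1 − (τ₁ e^(−t/τ₁) − τ₂ e^(−t/τ₂))/(τ₁ − τ₂)].
At t = 7.453: e^(−t/τ₁) = 0.607969, e^(−t/τ₂) = 0.661127.
C₂ = 2.282·[1 − (14.9769·0.607969 − 18.0107·0.661127)/(-3.03376)] = 2.282·0.0764449 = 0.174447 mol/L.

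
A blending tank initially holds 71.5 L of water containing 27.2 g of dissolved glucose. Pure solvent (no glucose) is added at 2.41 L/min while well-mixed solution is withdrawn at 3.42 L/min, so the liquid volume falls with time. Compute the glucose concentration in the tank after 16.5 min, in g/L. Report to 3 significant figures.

Total volume: dV/dt = Q_in − Q_out = -1.0100 L/min, so V(t) = 71.5 − 1.0100 t and V(16.5) = 54.835 L.
Solute balance: dm/dt = 0 − Q_out C = −Q_out m/V(t).
dm/m = −Q_out dt/(V₀ − 1.0100 t); integrating gives ln(m/m₀) = −(Q_out/(Q_in−Q_out)) ln(V/V₀).
m = m₀ (V₀/V)^(Q_out/(Q_in−Q_out)) = 27.2 × (71.5/54.835)^(-3.3861) = 11.074 g.
C = m/V = 11.074/54.835 = 0.20196 g/L.

0.202 g/L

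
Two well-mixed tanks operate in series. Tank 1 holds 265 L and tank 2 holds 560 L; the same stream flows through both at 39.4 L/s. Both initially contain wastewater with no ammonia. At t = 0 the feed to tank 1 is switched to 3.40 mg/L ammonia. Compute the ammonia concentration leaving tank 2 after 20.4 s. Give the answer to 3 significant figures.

2.01 mg/L

Time constants: τᵢ = Vᵢ/Q for each well-mixed tank.
τ₁ = 265/39.4 = 6.7259 s; τ₂ = 560/39.4 = 14.213 s.
Tank 1: C₁ = C_in(1 − e^(−t/τ₁)). Tank 2 (τ₁ ≠ τ₂): C₂ = C_in[1 − (τ₁ e^(−t/τ₁) − τ₂ e^(−t/τ₂))/(τ₁ − τ₂)].
At t = 20.4: e^(−t/τ₁) = 0.048168, e^(−t/τ₂) = 0.23805.
C₂ = 3.40·[1 − (6.7259·0.048168 − 14.213·0.23805)/(-7.4873)] = 3.40·0.59138 = 2.0107 mg/L.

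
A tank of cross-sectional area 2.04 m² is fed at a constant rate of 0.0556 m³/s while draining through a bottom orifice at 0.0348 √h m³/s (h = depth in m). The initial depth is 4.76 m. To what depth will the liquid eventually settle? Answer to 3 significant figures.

A dh/dt = Q_in − 0.0348 √h. Steady state requires inflow = outflow:
Q_in = 0.0348 √h_ss ⇒ √h_ss = 0.0556/0.0348 = 1.5977.
h_ss = 1.5977² = 2.5526 m. (Since h₀ = 4.76 m > h_ss, the level will fall toward this value.)

2.55 m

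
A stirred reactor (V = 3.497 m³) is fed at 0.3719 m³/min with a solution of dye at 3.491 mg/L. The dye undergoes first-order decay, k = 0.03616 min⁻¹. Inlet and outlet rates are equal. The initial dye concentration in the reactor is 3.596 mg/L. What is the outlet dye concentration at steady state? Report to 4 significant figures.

2.605 mg/L

Species balance: V dC/dt = Q C_in − Q C − k V C.
At steady state: 0 = Q C_in − (Q + kV) C_ss, so C_ss = Q C_in/(Q + kV).
C_ss = 0.3719·3.491/(0.3719 + 0.03616·3.497) = 1.29830/0.498352 = 2.60520 mg/L.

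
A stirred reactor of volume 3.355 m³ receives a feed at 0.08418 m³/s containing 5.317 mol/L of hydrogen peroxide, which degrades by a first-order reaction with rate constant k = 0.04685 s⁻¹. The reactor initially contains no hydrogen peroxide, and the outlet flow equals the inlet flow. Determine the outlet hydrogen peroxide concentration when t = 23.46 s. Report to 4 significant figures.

Accumulation = in − out − consumed: V dC/dt = Q C_in − Q C − k V C.
dC/dt = (Q/V) C_in − (Q/V + k) C; effective rate a = Q/V + k = 0.0250909 + 0.04685 = 0.0719409 s⁻¹.
C_ss = Q C_in/(Q + kV) = 1.85442 mol/L; C(t) = C_ss + (C₀ − C_ss) e^(−a t).
C(23.46) = 1.85442 + (-1.85442)·e^(−0.0719409·23.46) = 1.85442 + (-1.85442)·0.184938 = 1.51146 mol/L.

1.511 mol/L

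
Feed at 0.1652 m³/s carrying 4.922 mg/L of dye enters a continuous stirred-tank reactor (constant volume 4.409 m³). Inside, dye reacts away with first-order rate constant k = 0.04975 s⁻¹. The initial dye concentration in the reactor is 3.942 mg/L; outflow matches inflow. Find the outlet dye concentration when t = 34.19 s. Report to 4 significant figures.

V dC/dt = Q(C_in − C) − k V C.
dC/dt = (Q/V) C_in − (Q/V + k) C; effective rate a = Q/V + k = 0.0374688 + 0.04975 = 0.0872188 s⁻¹.
C_ss = Q C_in/(Q + kV) = 2.11447 mg/L; C(t) = C_ss + (C₀ − C_ss) e^(−a t).
C(34.19) = 2.11447 + (1.82753)·e^(−0.0872188·34.19) = 2.11447 + (1.82753)·0.0506908 = 2.20711 mg/L.

2.207 mg/L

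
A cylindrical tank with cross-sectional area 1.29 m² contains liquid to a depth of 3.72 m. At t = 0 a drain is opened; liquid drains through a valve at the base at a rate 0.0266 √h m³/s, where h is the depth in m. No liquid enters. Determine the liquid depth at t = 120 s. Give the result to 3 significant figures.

A dh/dt = −Q_out = −0.0266 √h.
Separate and integrate: 2(√h − √h₀) = −(0.0266/A) t.
√h = √3.72 − 0.0266·120/(2·1.29) = 1.9287 − 1.2372 = 0.69152.
h = 0.69152² = 0.47820 m.

0.478 m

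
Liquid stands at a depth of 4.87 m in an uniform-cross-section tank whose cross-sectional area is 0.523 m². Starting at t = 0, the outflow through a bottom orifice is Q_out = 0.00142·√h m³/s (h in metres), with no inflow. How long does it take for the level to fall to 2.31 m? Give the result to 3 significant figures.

With no inflow, A dh/dt = −0.00142 √h.
Separate and integrate: 2(√h − √h₀) = −(0.00142/A) t.
t = 2A(√h₀ − √h)/0.00142 = 2·0.523·(√4.87 − √2.31)/0.00142
  = 1.0460 × (2.2068 − 1.5199) / 0.00142 = 506.01 s.

506 s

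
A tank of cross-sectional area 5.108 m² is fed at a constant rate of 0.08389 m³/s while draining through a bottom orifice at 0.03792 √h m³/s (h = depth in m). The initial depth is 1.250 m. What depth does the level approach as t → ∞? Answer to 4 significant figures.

4.894 m

Mass balance (ρ constant): A dh/dt = Q_in − 0.03792 √h. At steady state dh/dt = 0:
Q_in = 0.03792 √h_ss ⇒ √h_ss = 0.08389/0.03792 = 2.21229.
h_ss = 2.21229² = 4.89422 m. (Since h₀ = 1.250 m < h_ss, the level will rise toward this value.)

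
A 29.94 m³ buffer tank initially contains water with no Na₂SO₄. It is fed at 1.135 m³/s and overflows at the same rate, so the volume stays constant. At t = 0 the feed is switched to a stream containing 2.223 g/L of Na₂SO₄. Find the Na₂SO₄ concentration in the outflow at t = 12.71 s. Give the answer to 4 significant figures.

Transient balance on the dissolved component: V dC/dt = Q(C_in − C).
Rewrite as dC/dt + C/τ = C_in/τ, τ = V/Q = 26.3789 s.
This is linear first-order; C(t) = C_in + (C₀ − C_in) e^(−t/τ).
C(12.71) = 2.223 + (0 − 2.223)·e^(−12.71/26.3789) = 2.223 + (-2.22300)·0.617655 = 0.849953 g/L.

0.8500 g/L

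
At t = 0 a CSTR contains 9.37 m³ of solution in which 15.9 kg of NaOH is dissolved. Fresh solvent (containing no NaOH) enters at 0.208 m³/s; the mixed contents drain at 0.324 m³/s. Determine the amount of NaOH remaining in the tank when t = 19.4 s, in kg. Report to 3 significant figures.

7.38 kg

Total volume: dV/dt = Q_in − Q_out = -0.11600 m³/s, so V(t) = 9.37 − 0.11600 t and V(19.4) = 7.1196 m³.
No NaOH enters, so dm/dt = −Q_out · (m/V).
Separate: dm/m = −Q_out dt/V(t) ⇒ ln(m/m₀) = −(Q_out/(Q_in−Q_out)) ln(V/V₀).
m = m₀ (V₀/V)^(Q_out/(Q_in−Q_out)) = 15.9 × (9.37/7.1196)^(-2.7931) = 7.3829 kg.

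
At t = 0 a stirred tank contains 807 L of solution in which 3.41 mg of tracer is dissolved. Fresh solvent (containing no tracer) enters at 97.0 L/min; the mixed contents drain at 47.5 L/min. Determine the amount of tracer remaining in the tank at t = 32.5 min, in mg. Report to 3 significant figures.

Total volume: dV/dt = Q_in − Q_out = 49.500 L/min, so V(t) = 807 + 49.500 t and V(32.5) = 2415.8 L.
Species balance (pure solvent in): dm/dt = −Q_out · m/V(t).
dm/m = −Q_out dt/(V₀ + 49.500 t); integrating gives ln(m/m₀) = −(Q_out/(Q_in−Q_out)) ln(V/V₀).
m = m₀ (V₀/V)^(Q_out/(Q_in−Q_out)) = 3.41 × (807/2415.8)^(0.95960) = 1.1907 mg.

1.19 mg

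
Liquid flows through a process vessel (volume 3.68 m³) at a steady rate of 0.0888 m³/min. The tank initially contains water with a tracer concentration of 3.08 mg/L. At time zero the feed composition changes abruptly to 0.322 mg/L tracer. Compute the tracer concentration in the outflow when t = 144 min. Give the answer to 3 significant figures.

0.407 mg/L

Species balance on the tank: V dC/dt = Q(C_in − C).
Rewrite as dC/dt + C/τ = C_in/τ, τ = V/Q = 41.441 min.
Integrating: C(t) = C_in + (C₀ − C_in) e^(−t/τ).
C(144) = 0.322 + (3.08 − 0.322)·e^(−144/41.441) = 0.322 + (2.7580)·0.030969 = 0.40741 mg/L.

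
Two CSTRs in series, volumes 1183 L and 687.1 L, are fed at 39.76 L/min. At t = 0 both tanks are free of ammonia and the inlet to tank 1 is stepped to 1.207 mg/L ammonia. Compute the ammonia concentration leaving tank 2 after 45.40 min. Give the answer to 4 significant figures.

0.7018 mg/L

Each tank obeys Vᵢ dCᵢ/dt = Q(Cᵢ₋₁ − Cᵢ), so τᵢ = Vᵢ/Q.
τ₁ = 1183/39.76 = 29.7535 min; τ₂ = 687.1/39.76 = 17.2812 min.
Solving the cascade with C₁(0)=C₂(0)=0 gives C₂(t) = C_in[1 − (τ₁ e^(−t/τ₁) − τ₂ e^(−t/τ₂))/(τ₁ − τ₂)].
At t = 45.40: e^(−t/τ₁) = 0.217432, e^(−t/τ₂) = 0.0722853.
C₂ = 1.207·[1 − (29.7535·0.217432 − 17.2812·0.0722853)/(12.4723)] = 1.207·0.581459 = 0.701821 mg/L.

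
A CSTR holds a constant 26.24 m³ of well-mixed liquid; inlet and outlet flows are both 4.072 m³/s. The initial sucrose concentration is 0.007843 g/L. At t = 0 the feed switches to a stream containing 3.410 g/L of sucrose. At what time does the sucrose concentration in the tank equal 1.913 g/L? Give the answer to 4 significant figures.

5.290 s

Accumulation = in − out for the solute gives V dC/dt = Q(C_in − C), so τ = V/Q = 6.44401 s.
C(t) = C_in + (C₀ − C_in) e^(−t/τ). Set C = 1.913 and solve for t:
e^(−t/τ) = (C − C_in)/(C₀ − C_in) = (1.913 − 3.410)/(0.007843 − 3.410) = 0.440015
t = −τ ln(…) = 6.44401 × 0.820947 = 5.29019 s.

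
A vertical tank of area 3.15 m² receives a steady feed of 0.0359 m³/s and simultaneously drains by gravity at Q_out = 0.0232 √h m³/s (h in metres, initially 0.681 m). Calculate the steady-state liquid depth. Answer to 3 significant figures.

A dh/dt = Q_in − 0.0232 √h. Steady state requires inflow = outflow:
Q_in = 0.0232 √h_ss ⇒ √h_ss = 0.0359/0.0232 = 1.5474.
h_ss = 1.5474² = 2.3945 m. (Since h₀ = 0.681 m < h_ss, the level will rise toward this value.)

2.39 m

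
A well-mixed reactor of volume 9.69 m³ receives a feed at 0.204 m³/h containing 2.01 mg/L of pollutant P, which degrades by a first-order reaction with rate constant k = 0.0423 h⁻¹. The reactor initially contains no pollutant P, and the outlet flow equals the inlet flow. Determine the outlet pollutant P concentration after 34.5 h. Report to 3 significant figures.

0.593 mg/L

V dC/dt = Q(C_in − C) − k V C.
dC/dt = (Q/V) C_in − (Q/V + k) C; effective rate a = Q/V + k = 0.021053 + 0.0423 = 0.063353 h⁻¹.
C_ss = Q C_in/(Q + kV) = 0.66794 mg/L; C(t) = C_ss + (C₀ − C_ss) e^(−a t).
C(34.5) = 0.66794 + (-0.66794)·e^(−0.063353·34.5) = 0.66794 + (-0.66794)·0.11240 = 0.59286 mg/L.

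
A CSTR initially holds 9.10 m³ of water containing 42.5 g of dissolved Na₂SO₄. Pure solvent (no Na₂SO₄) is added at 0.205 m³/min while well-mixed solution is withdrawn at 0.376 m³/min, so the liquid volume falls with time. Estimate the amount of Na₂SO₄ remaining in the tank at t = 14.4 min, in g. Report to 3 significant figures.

21.2 g

Total volume: dV/dt = Q_in − Q_out = -0.17100 m³/min, so V(t) = 9.10 − 0.17100 t and V(14.4) = 6.6376 m³.
No Na₂SO₄ enters, so dm/dt = −Q_out · (m/V).
Separate: dm/m = −Q_out dt/V(t) ⇒ ln(m/m₀) = −(Q_out/(Q_in−Q_out)) ln(V/V₀).
m = m₀ (V₀/V)^(Q_out/(Q_in−Q_out)) = 42.5 × (9.10/6.6376)^(-2.1988) = 21.236 g.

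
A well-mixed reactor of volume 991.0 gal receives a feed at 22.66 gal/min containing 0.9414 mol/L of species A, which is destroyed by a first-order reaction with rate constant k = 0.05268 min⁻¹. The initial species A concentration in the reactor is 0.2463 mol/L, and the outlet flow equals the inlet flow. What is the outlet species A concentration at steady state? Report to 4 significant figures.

Accumulation = in − out − consumed: V dC/dt = Q C_in − Q C − k V C.
At steady state: 0 = Q C_in − (Q + kV) C_ss, so C_ss = Q C_in/(Q + kV).
C_ss = 22.66·0.9414/(22.66 + 0.05268·991.0) = 21.3321/74.8659 = 0.284938 mol/L.

0.2849 mol/L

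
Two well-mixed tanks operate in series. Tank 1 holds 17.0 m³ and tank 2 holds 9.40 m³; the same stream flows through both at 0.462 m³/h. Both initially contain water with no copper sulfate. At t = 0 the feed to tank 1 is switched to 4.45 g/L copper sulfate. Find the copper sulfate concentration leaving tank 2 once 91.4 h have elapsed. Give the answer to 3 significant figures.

Species balance on tank i: dCᵢ/dt = (Cᵢ₋₁ − Cᵢ)/τᵢ with τᵢ = Vᵢ/Q.
τ₁ = 17.0/0.462 = 36.797 h; τ₂ = 9.40/0.462 = 20.346 h.
Solving the cascade with C₁(0)=C₂(0)=0 gives C₂(t) = C_in[1 − (τ₁ e^(−t/τ₁) − τ₂ e^(−t/τ₂))/(τ₁ − τ₂)].
At t = 91.4: e^(−t/τ₁) = 0.083415, e^(−t/τ₂) = 0.011196.
C₂ = 4.45·[1 − (36.797·0.083415 − 20.346·0.011196)/(16.450)] = 4.45·0.82726 = 3.6813 g/L.

3.68 g/L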